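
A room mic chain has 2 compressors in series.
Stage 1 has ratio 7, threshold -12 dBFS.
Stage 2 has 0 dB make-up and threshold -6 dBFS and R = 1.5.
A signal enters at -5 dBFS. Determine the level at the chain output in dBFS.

-11 dBFS

Stage 1: overshoot 7 dB → 7/7 = 1 dB → -11 dBFS.
Stage 2: below threshold (-11 ≤ -6); passes unchanged; output -11 dBFS.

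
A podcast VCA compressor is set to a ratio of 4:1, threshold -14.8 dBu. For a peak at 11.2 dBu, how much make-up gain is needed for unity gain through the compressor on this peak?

19.5 dB

Without make-up, output = threshold + overshoot/4 = -14.8 + 6.5 = -8.3 dBu.
Gap to target: 19.5 dB.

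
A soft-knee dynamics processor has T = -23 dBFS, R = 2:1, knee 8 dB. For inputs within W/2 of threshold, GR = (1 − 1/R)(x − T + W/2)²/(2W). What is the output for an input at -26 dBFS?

x − T + W/2 = -26 − (-23) + 4 = 1.
GR = (1 − 1/2) × 1² / 16 = 0.5 × 1 / 16 = 0.03125 dB.
Output = -26 − 0.03125 = -26.03125 dBFS.

-26.03125 dBFS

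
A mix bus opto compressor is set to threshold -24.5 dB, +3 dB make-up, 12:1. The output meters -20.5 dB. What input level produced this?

Remove make-up: -20.5 − 3 = -23.5 dB.
The compressed level sits -23.5 − (-24.5) = 1 dB over threshold.
Undo the ratio: input overshoot = 1 × 12 = 12 dB, giving input = -12.5 dB.

-12.5 dB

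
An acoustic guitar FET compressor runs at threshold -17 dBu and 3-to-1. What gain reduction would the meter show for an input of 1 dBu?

1 dBu exceeds the threshold by 18 dB.
At 3:1, output sits 18/3 = 6 dB above threshold.
GR = overshoot in − overshoot out = 18 − 6 = 12 dB.

12 dB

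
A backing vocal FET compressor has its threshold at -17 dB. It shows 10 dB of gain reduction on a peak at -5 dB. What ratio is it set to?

6:1

Input overshoot = -5 − (-17) = 12 dB.
Output overshoot = 12 − 10 = 2 dB.
Ratio = input overshoot / output overshoot = 12 / 2 = 6.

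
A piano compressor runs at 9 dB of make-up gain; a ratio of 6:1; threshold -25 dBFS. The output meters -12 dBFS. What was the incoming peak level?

Stripping the +9 dB make-up gives -21 dBFS at the gain stage.
The compressed level sits -21 − (-25) = 4 dB over threshold.
Input overshoot = R × output overshoot = 24 dB → input = -25 + 24 = -1 dBFS.

-1 dBFS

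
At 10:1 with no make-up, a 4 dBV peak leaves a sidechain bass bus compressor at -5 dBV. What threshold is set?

-6 dBV

Input is 10 dB above T (since output overshoot × R = input overshoot: (-5 − T)·10 = 4 − T gives T = -6 dBV).
Check: -6 + (4 − (-6))/10 = -6 + 1 = -5 dBV. ✓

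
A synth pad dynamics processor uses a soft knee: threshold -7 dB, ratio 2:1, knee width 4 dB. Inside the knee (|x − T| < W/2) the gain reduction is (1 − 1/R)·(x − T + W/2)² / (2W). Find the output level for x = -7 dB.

x − T + W/2 = -7 − (-7) + 2 = 2.
GR = (1 − 1/2) × 2² / 8 = 0.5 × 4 / 8 = 0.25 dB.
Output = -7 − 0.25 = -7.25 dB.

-7.25 dB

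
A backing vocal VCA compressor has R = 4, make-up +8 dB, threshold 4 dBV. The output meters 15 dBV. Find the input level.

Before make-up, the level was 15 − 8 = 7 dBV.
The compressed level sits 7 − 4 = 3 dB over threshold.
Undo the ratio: input overshoot = 3 × 4 = 12 dB, giving input = 16 dBV.

16 dBV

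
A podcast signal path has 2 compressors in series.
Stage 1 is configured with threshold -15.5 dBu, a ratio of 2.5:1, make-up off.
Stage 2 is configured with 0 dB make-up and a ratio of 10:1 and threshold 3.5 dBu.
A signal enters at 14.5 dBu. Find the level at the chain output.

-3.5 dBu

Stage 1: 30 dB above -15.5 dBu, reduced 2.5:1 to 12 dB above → -3.5 dBu.
Stage 2: -3.5 dBu ≤ 3.5 dBu, so stage 2 doesn't engage; output -3.5 dBu.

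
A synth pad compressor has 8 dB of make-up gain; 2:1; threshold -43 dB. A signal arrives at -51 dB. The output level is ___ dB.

-51 dB is 8 dB below the -43 dB threshold, so no gain reduction is applied.
Make-up gain adds 8 dB: -51 + 8 = -43 dB.

-43 dB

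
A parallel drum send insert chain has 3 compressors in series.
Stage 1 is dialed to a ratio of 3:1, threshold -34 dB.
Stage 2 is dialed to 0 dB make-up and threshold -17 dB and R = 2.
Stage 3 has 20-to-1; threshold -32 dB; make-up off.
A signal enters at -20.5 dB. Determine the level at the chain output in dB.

-31.875 dB

Stage 1: 13.5 dB above -34 dB, reduced 3:1 to 4.5 dB above → -29.5 dB.
Stage 2: -29.5 dB is at or below the -17 dB threshold — no compression; output -29.5 dB.
Stage 3: 2.5 dB above -32 dB, reduced 20:1 to 0.125 dB above → -31.875 dB.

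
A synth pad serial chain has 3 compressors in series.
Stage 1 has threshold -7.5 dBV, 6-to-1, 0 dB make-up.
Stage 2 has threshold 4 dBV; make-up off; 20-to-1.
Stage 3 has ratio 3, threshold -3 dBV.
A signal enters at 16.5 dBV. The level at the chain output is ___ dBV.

Stage 1: overshoot 24 dB → 24/6 = 4 dB → -3.5 dBV.
Stage 2: below threshold (-3.5 ≤ 4); passes unchanged; output -3.5 dBV.
Stage 3: -3.5 dBV ≤ -3 dBV, so stage 3 doesn't engage; output -3.5 dBV.

-3.5 dBV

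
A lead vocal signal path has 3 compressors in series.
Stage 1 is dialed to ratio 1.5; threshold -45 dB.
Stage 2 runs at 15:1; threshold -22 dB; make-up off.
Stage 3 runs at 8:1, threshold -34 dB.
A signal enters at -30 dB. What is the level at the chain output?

Stage 1: 15 dB above -45 dB, reduced 1.5:1 to 10 dB above → -35 dB.
Stage 2: -35 dB ≤ -22 dB, so stage 2 doesn't engage; output -35 dB.
Stage 3: -35 dB is at or below the -34 dB threshold — no compression; output -35 dB.

-35 dB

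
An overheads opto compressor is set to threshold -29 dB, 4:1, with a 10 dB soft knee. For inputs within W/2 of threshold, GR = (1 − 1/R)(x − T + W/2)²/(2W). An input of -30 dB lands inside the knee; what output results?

x − T + W/2 = -30 − (-29) + 5 = 4.
GR = (1 − 1/4) × 4² / 20 = 0.75 × 16 / 20 = 0.6 dB.
Output = -30 − 0.6 = -30.6 dB.

-30.6 dB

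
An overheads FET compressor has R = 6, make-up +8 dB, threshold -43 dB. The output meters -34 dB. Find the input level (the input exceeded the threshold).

-37 dB

Before make-up, the level was -34 − 8 = -42 dB.
The compressed level sits -42 − (-43) = 1 dB over threshold.
Before 6:1 compression the overshoot was 1 × 6 = 6 dB, so input = -43 + 6 = -37 dB.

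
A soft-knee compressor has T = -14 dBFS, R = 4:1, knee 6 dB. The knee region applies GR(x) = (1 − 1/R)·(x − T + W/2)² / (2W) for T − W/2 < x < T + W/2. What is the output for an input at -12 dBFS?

x − T + W/2 = -12 − (-14) + 3 = 5.
GR = (1 − 1/4) × 5² / 12 = 0.75 × 25 / 12 = 1.5625 dB.
Output = -12 − 1.5625 = -13.5625 dBFS.

-13.5625 dBFS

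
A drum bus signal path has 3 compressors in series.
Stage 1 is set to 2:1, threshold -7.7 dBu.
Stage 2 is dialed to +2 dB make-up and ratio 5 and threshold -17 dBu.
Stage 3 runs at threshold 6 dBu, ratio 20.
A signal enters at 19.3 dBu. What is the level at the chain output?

-10.44 dBu

Stage 1: 27 dB above -7.7 dBu, reduced 2:1 to 13.5 dB above → 5.8 dBu.
Stage 2: 5.8 dBu is 22.8 dB over -17 dBu; at 5:1 that becomes 4.56 dB over, giving -12.44 dBu; +2 dB make-up → -10.44 dBu.
Stage 3: -10.44 dBu ≤ 6 dBu, so stage 3 doesn't engage; output -10.44 dBu.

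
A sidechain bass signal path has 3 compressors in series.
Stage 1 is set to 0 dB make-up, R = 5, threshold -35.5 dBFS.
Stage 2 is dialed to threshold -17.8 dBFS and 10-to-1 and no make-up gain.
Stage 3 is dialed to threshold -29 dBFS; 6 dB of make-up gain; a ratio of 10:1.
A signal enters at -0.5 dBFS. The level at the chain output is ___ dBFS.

Stage 1: overshoot 35 dB → 35/5 = 7 dB → -28.5 dBFS.
Stage 2: below threshold (-28.5 ≤ -17.8); passes unchanged; output -28.5 dBFS.
Stage 3: -28.5 dBFS is 0.5 dB over -29 dBFS; at 10:1 that becomes 0.05 dB over, giving -28.95 dBFS; +6 dB make-up → -22.95 dBFS.

-22.95 dBFS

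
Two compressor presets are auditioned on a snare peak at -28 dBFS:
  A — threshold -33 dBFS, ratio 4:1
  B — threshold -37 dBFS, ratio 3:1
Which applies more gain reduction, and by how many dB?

A: overshoot 5 dB → output overshoot 1.25 dB → GR 3.75 dB.
B: overshoot 9 dB → output overshoot 3 dB → GR 6 dB.
B reduces 2.25 dB more.

B, by 2.25 dB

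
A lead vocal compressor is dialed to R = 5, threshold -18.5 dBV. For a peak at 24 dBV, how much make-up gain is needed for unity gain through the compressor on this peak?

The peak compresses to -18.5 + 42.5/5 = -10 dBV.
To reach 24 dBV requires 24 − (-10) = 34 dB of make-up.

34 dB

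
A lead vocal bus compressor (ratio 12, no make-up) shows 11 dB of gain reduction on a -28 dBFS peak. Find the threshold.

Input is 12 dB above T (since output overshoot × R = input overshoot: (-39 − T)·12 = -28 − T gives T = -40 dBFS).
Check: -40 + (-28 − (-40))/12 = -40 + 1 = -39 dBFS. ✓

-40 dBFS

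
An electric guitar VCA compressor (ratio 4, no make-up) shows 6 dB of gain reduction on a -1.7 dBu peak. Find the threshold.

-9.7 dBu

Let T be the threshold. Output overshoot = (input overshoot)/R, so -7.7 − T = (-1.7 − T)/4.
4·(-7.7 − T) = -1.7 − T → 3·T = -30.8 − (-1.7) = -29.1.
T = -29.1/3 = -9.7 dBu.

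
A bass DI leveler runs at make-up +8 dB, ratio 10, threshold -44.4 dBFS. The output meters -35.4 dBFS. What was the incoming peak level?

-34.4 dBFS

Before make-up, the level was -35.4 − 8 = -43.4 dBFS.
That's 1 dB above the -44.4 dBFS threshold.
Input overshoot = R × output overshoot = 10 dB → input = -44.4 + 10 = -34.4 dBFS.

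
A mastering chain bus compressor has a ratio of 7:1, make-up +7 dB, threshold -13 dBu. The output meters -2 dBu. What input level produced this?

15 dBu

Before make-up, the level was -2 − 7 = -9 dBu.
The compressed level sits -9 − (-13) = 4 dB over threshold.
Input overshoot = R × output overshoot = 28 dB → input = -13 + 28 = 15 dBu.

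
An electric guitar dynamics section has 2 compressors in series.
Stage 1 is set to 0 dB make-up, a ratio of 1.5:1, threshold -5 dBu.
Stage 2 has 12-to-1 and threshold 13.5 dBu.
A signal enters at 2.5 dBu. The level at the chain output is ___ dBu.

Stage 1: 2.5 dBu is 7.5 dB over -5 dBu; at 1.5:1 that becomes 5 dB over, giving 0 dBu.
Stage 2: below threshold (0 ≤ 13.5); passes unchanged; output 0 dBu.

0 dBu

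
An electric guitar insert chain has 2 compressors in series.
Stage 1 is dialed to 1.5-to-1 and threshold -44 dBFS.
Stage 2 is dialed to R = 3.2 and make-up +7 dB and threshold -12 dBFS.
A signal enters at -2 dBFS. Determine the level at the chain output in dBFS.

Stage 1: -2 dBFS is 42 dB over -44 dBFS; at 1.5:1 that becomes 28 dB over, giving -16 dBFS.
Stage 2: -16 dBFS is at or below the -12 dBFS threshold — no compression; make-up brings it to -9 dBFS.

-9 dBFS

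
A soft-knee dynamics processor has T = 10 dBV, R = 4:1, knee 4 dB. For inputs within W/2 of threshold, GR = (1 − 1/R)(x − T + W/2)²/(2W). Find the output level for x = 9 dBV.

8.90625 dBV

x − T + W/2 = 9 − 10 + 2 = 1.
GR = (1 − 1/4) × 1² / 8 = 0.75 × 1 / 8 = 0.09375 dB.
Output = 9 − 0.09375 = 8.90625 dBV.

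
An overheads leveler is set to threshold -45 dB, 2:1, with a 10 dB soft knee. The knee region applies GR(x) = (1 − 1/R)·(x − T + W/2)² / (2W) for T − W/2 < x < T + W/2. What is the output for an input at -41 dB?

-43.025 dB

x − T + W/2 = -41 − (-45) + 5 = 9.
GR = (1 − 1/2) × 9² / 20 = 0.5 × 81 / 20 = 2.025 dB.
Output = -41 − 2.025 = -43.025 dB.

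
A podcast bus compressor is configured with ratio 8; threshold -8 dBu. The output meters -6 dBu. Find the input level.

The compressed level sits -6 − (-8) = 2 dB over threshold.
Before 8:1 compression the overshoot was 2 × 8 = 16 dB, so input = -8 + 16 = 8 dBu.

8 dBu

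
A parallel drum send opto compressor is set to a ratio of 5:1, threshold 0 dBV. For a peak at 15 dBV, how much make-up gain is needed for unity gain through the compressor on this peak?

12 dB

The peak compresses to 0 + 15/5 = 3 dBV.
To reach 15 dBV requires 15 − 3 = 12 dB of make-up.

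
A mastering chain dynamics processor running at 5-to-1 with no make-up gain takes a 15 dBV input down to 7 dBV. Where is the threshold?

5 dBV

Gain reduction = 15 − 7 = 8 dB; output overshoot = GR / (R − 1) = 8 / 4 = 2 dB.
Threshold = output − output overshoot = 7 − 2 = 5 dBV.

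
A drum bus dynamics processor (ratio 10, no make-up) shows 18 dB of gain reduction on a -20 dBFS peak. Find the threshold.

Let T be the threshold. Output overshoot = (input overshoot)/R, so -38 − T = (-20 − T)/10.
10·(-38 − T) = -20 − T → 9·T = -380 − (-20) = -360.
T = -360/9 = -40 dBFS.

-40 dBFS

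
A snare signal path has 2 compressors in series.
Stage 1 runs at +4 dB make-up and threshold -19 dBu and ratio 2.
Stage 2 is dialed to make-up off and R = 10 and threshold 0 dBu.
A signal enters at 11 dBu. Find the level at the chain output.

0 dBu

Stage 1: 11 dBu is 30 dB over -19 dBu; at 2:1 that becomes 15 dB over, giving -4 dBu; +4 dB make-up → 0 dBu.
Stage 2: 0 dBu ≤ 0 dBu, so stage 2 doesn't engage; output 0 dBu.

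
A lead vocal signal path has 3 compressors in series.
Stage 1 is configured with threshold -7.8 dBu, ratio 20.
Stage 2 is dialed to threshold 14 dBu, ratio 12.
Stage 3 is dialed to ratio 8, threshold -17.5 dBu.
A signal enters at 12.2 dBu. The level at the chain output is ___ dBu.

-16.1625 dBu

Stage 1: 20 dB above -7.8 dBu, reduced 20:1 to 1 dB above → -6.8 dBu.
Stage 2: below threshold (-6.8 ≤ 14); passes unchanged; output -6.8 dBu.
Stage 3: overshoot 10.7 dB → 10.7/8 = 1.3375 dB → -16.1625 dBu.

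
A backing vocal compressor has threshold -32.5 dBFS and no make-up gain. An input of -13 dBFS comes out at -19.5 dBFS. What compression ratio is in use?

1.5:1

Input overshoot = -13 − (-32.5) = 19.5 dB; output overshoot = -19.5 − (-32.5) = 13 dB.
Ratio = 19.5 / 13 = 1.5.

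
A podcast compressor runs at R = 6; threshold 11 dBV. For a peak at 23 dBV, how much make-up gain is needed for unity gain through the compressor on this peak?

10 dB

The peak compresses to 11 + 12/6 = 13 dBV.
To reach 23 dBV requires 23 − 13 = 10 dB of make-up.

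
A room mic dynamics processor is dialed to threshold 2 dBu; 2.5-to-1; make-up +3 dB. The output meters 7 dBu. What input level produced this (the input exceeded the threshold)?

Before make-up, the level was 7 − 3 = 4 dBu.
The compressed level sits 4 − 2 = 2 dB over threshold.
Input overshoot = R × output overshoot = 5 dB → input = 2 + 5 = 7 dBu.

7 dBu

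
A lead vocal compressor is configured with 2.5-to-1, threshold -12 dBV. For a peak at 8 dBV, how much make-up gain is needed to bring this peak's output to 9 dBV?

13 dB

The peak compresses to -12 + 20/2.5 = -4 dBV.
To reach 9 dBV requires 9 − (-4) = 13 dB of make-up.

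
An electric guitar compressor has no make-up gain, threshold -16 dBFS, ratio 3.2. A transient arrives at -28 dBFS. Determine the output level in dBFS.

-28 dBFS is 12 dB below the -16 dBFS threshold, so no gain reduction is applied.
Output = input = -28 dBFS.

-28 dBFS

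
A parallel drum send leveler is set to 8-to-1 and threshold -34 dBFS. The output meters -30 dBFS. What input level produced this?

-2 dBFS

Post-compression overshoot = -30 − (-34) = 4 dB.
Undo the ratio: input overshoot = 4 × 8 = 32 dB, giving input = -2 dBFS.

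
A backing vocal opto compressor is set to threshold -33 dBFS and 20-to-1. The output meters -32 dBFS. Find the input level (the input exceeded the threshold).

-13 dBFS

Post-compression overshoot = -32 − (-33) = 1 dB.
Before 20:1 compression the overshoot was 1 × 20 = 20 dB, so input = -33 + 20 = -13 dBFS.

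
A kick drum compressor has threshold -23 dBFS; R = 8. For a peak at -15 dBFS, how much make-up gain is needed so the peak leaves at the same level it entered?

7 dB

The peak compresses to -23 + 8/8 = -22 dBFS.
To reach -15 dBFS requires -15 − (-22) = 7 dB of make-up.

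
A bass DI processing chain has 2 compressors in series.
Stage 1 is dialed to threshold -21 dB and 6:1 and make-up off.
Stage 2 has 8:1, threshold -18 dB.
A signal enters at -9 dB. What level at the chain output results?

Stage 1: -9 dB is 12 dB over -21 dB; at 6:1 that becomes 2 dB over, giving -19 dB.
Stage 2: -19 dB ≤ -18 dB, so stage 2 doesn't engage; output -19 dB.

-19 dB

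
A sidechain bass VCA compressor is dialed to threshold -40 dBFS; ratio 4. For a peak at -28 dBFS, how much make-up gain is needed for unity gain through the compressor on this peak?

9 dB

Without make-up, output = threshold + overshoot/4 = -40 + 3 = -37 dBFS.
Gap to target: 9 dB.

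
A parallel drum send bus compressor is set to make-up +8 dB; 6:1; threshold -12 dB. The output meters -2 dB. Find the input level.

Remove make-up: -2 − 8 = -10 dB.
Post-compression overshoot = -10 − (-12) = 2 dB.
Input overshoot = R × output overshoot = 12 dB → input = -12 + 12 = 0 dB.

0 dB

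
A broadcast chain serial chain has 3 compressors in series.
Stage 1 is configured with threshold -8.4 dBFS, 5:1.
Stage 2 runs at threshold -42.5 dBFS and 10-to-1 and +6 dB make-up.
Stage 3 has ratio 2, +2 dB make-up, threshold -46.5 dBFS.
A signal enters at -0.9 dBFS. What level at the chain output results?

-37.72 dBFS

Stage 1: overshoot 7.5 dB → 7.5/5 = 1.5 dB → -6.9 dBFS.
Stage 2: -6.9 dBFS is 35.6 dB over -42.5 dBFS; at 10:1 that becomes 3.56 dB over, giving -38.94 dBFS; +6 dB make-up → -32.94 dBFS.
Stage 3: 13.56 dB above -46.5 dBFS, reduced 2:1 to 6.78 dB above → -39.72 dBFS; +2 dB make-up → -37.72 dBFS.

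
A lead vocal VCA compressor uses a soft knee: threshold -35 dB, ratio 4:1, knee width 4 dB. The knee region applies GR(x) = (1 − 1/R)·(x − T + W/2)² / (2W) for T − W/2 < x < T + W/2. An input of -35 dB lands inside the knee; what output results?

-35.375 dB

x − T + W/2 = -35 − (-35) + 2 = 2.
GR = (1 − 1/4) × 2² / 8 = 0.75 × 4 / 8 = 0.375 dB.
Output = -35 − 0.375 = -35.375 dB.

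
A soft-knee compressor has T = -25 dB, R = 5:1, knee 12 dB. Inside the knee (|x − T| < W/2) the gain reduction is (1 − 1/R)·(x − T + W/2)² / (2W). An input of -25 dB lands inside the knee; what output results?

x − T + W/2 = -25 − (-25) + 6 = 6.
GR = (1 − 1/5) × 6² / 24 = 0.8 × 36 / 24 = 1.2 dB.
Output = -25 − 1.2 = -26.2 dB.

-26.2 dB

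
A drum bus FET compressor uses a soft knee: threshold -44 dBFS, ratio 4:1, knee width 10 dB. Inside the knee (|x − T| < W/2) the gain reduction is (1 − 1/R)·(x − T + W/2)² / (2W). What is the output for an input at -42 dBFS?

-43.8375 dBFS

x − T + W/2 = -42 − (-44) + 5 = 7.
GR = (1 − 1/4) × 7² / 20 = 0.75 × 49 / 20 = 1.8375 dB.
Output = -42 − 1.8375 = -43.8375 dBFS.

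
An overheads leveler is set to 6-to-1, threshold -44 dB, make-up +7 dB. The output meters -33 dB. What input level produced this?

-20 dB

Stripping the +7 dB make-up gives -40 dB at the gain stage.
That's 4 dB above the -44 dB threshold.
Undo the ratio: input overshoot = 4 × 6 = 24 dB, giving input = -20 dB.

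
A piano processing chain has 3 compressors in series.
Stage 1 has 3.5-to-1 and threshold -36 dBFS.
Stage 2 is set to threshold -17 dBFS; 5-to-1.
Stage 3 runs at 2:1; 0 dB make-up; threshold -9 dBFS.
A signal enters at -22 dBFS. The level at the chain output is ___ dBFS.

Stage 1: 14 dB above -36 dBFS, reduced 3.5:1 to 4 dB above → -32 dBFS.
Stage 2: -32 dBFS is at or below the -17 dBFS threshold — no compression; output -32 dBFS.
Stage 3: -32 dBFS is at or below the -9 dBFS threshold — no compression; output -32 dBFS.

-32 dBFS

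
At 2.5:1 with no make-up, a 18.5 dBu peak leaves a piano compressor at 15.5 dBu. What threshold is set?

13.5 dBu

Gain reduction = 18.5 − 15.5 = 3 dB; output overshoot = GR / (R − 1) = 3 / 1.5 = 2 dB.
Threshold = output − output overshoot = 15.5 − 2 = 13.5 dBu.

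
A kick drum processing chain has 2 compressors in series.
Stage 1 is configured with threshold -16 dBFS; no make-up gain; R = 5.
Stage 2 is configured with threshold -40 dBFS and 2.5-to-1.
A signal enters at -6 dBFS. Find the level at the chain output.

-29.6 dBFS

Stage 1: overshoot 10 dB → 10/5 = 2 dB → -14 dBFS.
Stage 2: 26 dB above -40 dBFS, reduced 2.5:1 to 10.4 dB above → -29.6 dBFS.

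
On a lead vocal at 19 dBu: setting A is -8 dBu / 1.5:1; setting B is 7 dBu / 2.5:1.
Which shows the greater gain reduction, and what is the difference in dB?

A: GR = 27 − 27/1.5 = 9 dB.
B: GR = 12 − 12/2.5 = 7.2 dB.
Difference: 1.8 dB in favour of A.

A, by 1.8 dB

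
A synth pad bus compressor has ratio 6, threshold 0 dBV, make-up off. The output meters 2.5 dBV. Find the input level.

The compressed level sits 2.5 − 0 = 2.5 dB over threshold.
Undo the ratio: input overshoot = 2.5 × 6 = 15 dB, giving input = 15 dBV.

15 dBV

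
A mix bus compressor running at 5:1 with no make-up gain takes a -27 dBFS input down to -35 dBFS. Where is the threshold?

-37 dBFS

Input is 10 dB above T (since output overshoot × R = input overshoot: (-35 − T)·5 = -27 − T gives T = -37 dBFS).
Check: -37 + (-27 − (-37))/5 = -37 + 2 = -35 dBFS. ✓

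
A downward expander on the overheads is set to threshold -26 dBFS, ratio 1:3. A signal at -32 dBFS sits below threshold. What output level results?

Below threshold, a 1:3 expander applies gain = (3−1)×(T − x) of attenuation.
(3−1) × 6 = 12 dB, so output = -32 − 12 = -44 dBFS.

-44 dBFS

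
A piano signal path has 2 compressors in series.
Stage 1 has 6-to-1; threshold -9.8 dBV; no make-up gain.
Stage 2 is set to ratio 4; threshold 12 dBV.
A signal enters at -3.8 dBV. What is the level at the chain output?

Stage 1: -3.8 dBV is 6 dB over -9.8 dBV; at 6:1 that becomes 1 dB over, giving -8.8 dBV.
Stage 2: -8.8 dBV is at or below the 12 dBV threshold — no compression; output -8.8 dBV.

-8.8 dBV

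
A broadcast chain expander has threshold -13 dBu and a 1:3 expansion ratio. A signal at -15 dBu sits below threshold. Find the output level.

Below threshold, a 1:3 expander applies gain = (3−1)×(T − x) of attenuation.
(3−1) × 2 = 4 dB, so output = -15 − 4 = -19 dBu.

-19 dBu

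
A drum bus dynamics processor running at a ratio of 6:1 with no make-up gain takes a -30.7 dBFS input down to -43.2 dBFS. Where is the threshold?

Let T be the threshold. Output overshoot = (input overshoot)/R, so -43.2 − T = (-30.7 − T)/6.
6·(-43.2 − T) = -30.7 − T → 5·T = -259.2 − (-30.7) = -228.5.
T = -228.5/5 = -45.7 dBFS.

-45.7 dBFS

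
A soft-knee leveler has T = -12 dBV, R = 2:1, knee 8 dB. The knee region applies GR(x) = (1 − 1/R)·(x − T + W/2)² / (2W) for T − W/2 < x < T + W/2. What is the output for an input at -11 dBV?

x − T + W/2 = -11 − (-12) + 4 = 5.
GR = (1 − 1/2) × 5² / 16 = 0.5 × 25 / 16 = 0.78125 dB.
Output = -11 − 0.78125 = -11.78125 dBV.

-11.78125 dBV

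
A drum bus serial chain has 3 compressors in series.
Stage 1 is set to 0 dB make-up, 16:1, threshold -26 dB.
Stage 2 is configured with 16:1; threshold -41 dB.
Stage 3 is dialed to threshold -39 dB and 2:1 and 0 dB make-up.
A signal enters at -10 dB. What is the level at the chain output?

Stage 1: -10 dB is 16 dB over -26 dB; at 16:1 that becomes 1 dB over, giving -25 dB.
Stage 2: -25 dB is 16 dB over -41 dB; at 16:1 that becomes 1 dB over, giving -40 dB.
Stage 3: -40 dB is at or below the -39 dB threshold — no compression; output -40 dB.

-40 dB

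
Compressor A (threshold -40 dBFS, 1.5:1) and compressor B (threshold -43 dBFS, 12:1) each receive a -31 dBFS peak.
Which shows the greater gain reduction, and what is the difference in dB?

B, by 8 dB

A: overshoot 9 dB → output overshoot 6 dB → GR 3 dB.
B: overshoot 12 dB → output overshoot 1 dB → GR 11 dB.
B reduces 8 dB more.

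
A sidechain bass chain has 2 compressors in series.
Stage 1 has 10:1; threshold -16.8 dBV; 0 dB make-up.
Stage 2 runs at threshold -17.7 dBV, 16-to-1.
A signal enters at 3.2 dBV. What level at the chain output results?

Stage 1: overshoot 20 dB → 20/10 = 2 dB → -14.8 dBV.
Stage 2: -14.8 dBV is 2.9 dB over -17.7 dBV; at 16:1 that becomes 0.18125 dB over, giving -17.51875 dBV.

-17.51875 dBV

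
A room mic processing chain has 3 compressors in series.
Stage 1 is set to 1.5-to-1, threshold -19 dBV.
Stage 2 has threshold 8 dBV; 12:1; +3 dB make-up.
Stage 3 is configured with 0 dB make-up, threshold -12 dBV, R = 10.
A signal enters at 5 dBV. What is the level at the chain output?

-10.8 dBV

Stage 1: 24 dB above -19 dBV, reduced 1.5:1 to 16 dB above → -3 dBV.
Stage 2: -3 dBV is at or below the 8 dBV threshold — no compression; make-up brings it to 0 dBV.
Stage 3: 12 dB above -12 dBV, reduced 10:1 to 1.2 dB above → -10.8 dBV.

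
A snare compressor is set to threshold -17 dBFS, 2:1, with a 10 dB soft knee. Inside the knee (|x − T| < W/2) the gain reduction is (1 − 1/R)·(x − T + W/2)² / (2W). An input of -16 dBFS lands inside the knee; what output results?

-16.9 dBFS

x − T + W/2 = -16 − (-17) + 5 = 6.
GR = (1 − 1/2) × 6² / 20 = 0.5 × 36 / 20 = 0.9 dB.
Output = -16 − 0.9 = -16.9 dBFS.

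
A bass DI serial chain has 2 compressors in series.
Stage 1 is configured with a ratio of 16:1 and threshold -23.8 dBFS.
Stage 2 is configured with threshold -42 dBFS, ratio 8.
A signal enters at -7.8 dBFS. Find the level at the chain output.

Stage 1: -7.8 dBFS is 16 dB over -23.8 dBFS; at 16:1 that becomes 1 dB over, giving -22.8 dBFS.
Stage 2: overshoot 19.2 dB → 19.2/8 = 2.4 dB → -39.6 dBFS.

-39.6 dBFS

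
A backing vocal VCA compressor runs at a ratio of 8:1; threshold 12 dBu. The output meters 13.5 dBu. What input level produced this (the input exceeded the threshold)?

The compressed level sits 13.5 − 12 = 1.5 dB over threshold.
Undo the ratio: input overshoot = 1.5 × 8 = 12 dB, giving input = 24 dBu.

24 dBu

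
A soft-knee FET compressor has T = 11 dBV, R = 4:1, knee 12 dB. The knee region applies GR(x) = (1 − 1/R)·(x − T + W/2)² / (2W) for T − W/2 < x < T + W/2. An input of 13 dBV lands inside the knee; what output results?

x − T + W/2 = 13 − 11 + 6 = 8.
GR = (1 − 1/4) × 8² / 24 = 0.75 × 64 / 24 = 2 dB.
Output = 13 − 2 = 11 dBV.

11 dBV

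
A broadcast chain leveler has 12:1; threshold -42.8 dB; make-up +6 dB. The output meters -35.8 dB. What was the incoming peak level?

Remove make-up: -35.8 − 6 = -41.8 dB.
Post-compression overshoot = -41.8 − (-42.8) = 1 dB.
Input overshoot = R × output overshoot = 12 dB → input = -42.8 + 12 = -30.8 dB.

-30.8 dB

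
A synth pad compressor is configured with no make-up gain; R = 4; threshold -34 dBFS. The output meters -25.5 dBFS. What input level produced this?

0 dBFS

The compressed level sits -25.5 − (-34) = 8.5 dB over threshold.
Input overshoot = R × output overshoot = 34 dB → input = -34 + 34 = 0 dBFS.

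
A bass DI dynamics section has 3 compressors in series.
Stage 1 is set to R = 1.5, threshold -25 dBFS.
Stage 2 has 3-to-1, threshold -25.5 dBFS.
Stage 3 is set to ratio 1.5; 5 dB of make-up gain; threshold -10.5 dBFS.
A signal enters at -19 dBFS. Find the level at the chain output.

-19 dBFS

Stage 1: overshoot 6 dB → 6/1.5 = 4 dB → -21 dBFS.
Stage 2: -21 dBFS is 4.5 dB over -25.5 dBFS; at 3:1 that becomes 1.5 dB over, giving -24 dBFS.
Stage 3: below threshold (-24 ≤ -10.5); passes unchanged; make-up brings it to -19 dBFS.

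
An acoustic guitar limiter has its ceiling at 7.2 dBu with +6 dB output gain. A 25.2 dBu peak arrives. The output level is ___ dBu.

13.2 dBu

The limiter clamps the peak to its 7.2 dBu ceiling.
Output gain then adds 6 dB: 7.2 + 6 = 13.2 dBu.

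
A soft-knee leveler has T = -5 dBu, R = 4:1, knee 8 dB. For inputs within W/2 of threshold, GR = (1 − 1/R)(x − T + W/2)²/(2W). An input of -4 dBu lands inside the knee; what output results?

x − T + W/2 = -4 − (-5) + 4 = 5.
GR = (1 − 1/4) × 5² / 16 = 0.75 × 25 / 16 = 1.171875 dB.
Output = -4 − 1.171875 = -5.171875 dBu.

-5.171875 dBu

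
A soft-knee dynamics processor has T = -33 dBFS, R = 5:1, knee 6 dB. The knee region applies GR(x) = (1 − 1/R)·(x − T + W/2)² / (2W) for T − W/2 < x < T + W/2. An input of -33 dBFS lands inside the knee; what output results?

-33.6 dBFS

x − T + W/2 = -33 − (-33) + 3 = 3.
GR = (1 − 1/5) × 3² / 12 = 0.8 × 9 / 12 = 0.6 dB.
Output = -33 − 0.6 = -33.6 dBFS.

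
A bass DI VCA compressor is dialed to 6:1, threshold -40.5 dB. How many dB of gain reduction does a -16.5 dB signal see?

20 dB

-16.5 dB exceeds the threshold by 24 dB.
A 6:1 ratio leaves 4 dB of that excess.
Gain reduction = 24 − 4 = 20 dB.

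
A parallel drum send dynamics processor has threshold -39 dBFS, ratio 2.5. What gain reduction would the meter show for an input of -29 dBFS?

-29 dBFS exceeds the threshold by 10 dB.
A 2.5:1 ratio leaves 4 dB of that excess.
Gain reduction = 10 − 4 = 6 dB.

6 dB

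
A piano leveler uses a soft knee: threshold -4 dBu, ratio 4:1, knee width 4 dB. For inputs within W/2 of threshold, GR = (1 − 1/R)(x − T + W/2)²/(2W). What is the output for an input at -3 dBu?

x − T + W/2 = -3 − (-4) + 2 = 3.
GR = (1 − 1/4) × 3² / 8 = 0.75 × 9 / 8 = 0.84375 dB.
Output = -3 − 0.84375 = -3.84375 dBu.

-3.84375 dBu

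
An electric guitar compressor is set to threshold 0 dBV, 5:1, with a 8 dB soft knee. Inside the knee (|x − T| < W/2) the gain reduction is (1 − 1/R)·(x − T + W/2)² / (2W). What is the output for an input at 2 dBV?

x − T + W/2 = 2 − 0 + 4 = 6.
GR = (1 − 1/5) × 6² / 16 = 0.8 × 36 / 16 = 1.8 dB.
Output = 2 − 1.8 = 0.2 dBV.

0.2 dBV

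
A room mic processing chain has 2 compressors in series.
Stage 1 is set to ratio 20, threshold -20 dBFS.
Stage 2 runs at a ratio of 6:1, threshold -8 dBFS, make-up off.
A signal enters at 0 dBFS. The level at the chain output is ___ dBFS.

-19 dBFS

Stage 1: 20 dB above -20 dBFS, reduced 20:1 to 1 dB above → -19 dBFS.
Stage 2: below threshold (-19 ≤ -8); passes unchanged; output -19 dBFS.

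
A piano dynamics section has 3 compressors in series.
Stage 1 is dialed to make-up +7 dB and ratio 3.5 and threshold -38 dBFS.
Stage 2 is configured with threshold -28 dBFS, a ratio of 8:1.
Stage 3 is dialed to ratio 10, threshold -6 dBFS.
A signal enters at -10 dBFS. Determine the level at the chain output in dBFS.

Stage 1: overshoot 28 dB → 28/3.5 = 8 dB → -30 dBFS; +7 dB make-up → -23 dBFS.
Stage 2: overshoot 5 dB → 5/8 = 0.625 dB → -27.375 dBFS.
Stage 3: -27.375 dBFS ≤ -6 dBFS, so stage 3 doesn't engage; output -27.375 dBFS.

-27.375 dBFS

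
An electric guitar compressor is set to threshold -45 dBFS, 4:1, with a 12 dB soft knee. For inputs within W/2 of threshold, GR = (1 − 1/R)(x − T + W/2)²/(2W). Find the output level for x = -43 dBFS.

-45 dBFS

x − T + W/2 = -43 − (-45) + 6 = 8.
GR = (1 − 1/4) × 8² / 24 = 0.75 × 64 / 24 = 2 dB.
Output = -43 − 2 = -45 dBFS.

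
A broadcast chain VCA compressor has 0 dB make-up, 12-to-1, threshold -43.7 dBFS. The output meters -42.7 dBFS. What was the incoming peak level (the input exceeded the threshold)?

-31.7 dBFS

Post-compression overshoot = -42.7 − (-43.7) = 1 dB.
Before 12:1 compression the overshoot was 1 × 12 = 12 dB, so input = -43.7 + 12 = -31.7 dBFS.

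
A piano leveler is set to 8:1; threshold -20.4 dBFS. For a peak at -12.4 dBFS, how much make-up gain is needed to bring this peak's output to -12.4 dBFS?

7 dB

Overshoot 8 dB → 8/8 = 1 dB after compression, so the compressed level is -20.4 + 1 = -19.4 dBFS.
Make-up = target − compressed = -12.4 − (-19.4) = 7 dB.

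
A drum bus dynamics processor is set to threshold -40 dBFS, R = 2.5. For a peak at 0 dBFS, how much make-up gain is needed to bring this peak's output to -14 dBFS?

Without make-up, output = threshold + overshoot/2.5 = -40 + 16 = -24 dBFS.
Gap to target: 10 dB.

10 dB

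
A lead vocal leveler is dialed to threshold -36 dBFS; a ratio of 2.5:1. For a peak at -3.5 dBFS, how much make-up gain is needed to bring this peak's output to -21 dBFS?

2 dB

Without make-up, output = threshold + overshoot/2.5 = -36 + 13 = -23 dBFS.
Gap to target: 2 dB.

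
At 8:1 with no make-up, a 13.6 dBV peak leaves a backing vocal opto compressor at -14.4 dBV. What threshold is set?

-18.4 dBV

Input is 32 dB above T (since output overshoot × R = input overshoot: (-14.4 − T)·8 = 13.6 − T gives T = -18.4 dBV).
Check: -18.4 + (13.6 − (-18.4))/8 = -18.4 + 4 = -14.4 dBV. ✓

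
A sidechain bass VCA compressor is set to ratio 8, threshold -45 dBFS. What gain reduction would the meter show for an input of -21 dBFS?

-21 dBFS exceeds the threshold by 24 dB.
A 8:1 ratio leaves 3 dB of that excess.
So the signal is attenuated by 24 − 3 = 21 dB.

21 dB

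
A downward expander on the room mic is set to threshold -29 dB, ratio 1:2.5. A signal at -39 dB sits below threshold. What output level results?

Undershoot = (-29) − (-39) = 10 dB.
At 1:2.5, that expands to 25 dB under threshold.
Output = -29 − 25 = -54 dB.

-54 dB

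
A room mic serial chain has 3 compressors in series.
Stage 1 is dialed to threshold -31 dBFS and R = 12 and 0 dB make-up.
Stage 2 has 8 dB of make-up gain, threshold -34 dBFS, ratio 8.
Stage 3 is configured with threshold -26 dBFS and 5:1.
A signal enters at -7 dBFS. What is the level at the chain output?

Stage 1: 24 dB above -31 dBFS, reduced 12:1 to 2 dB above → -29 dBFS.
Stage 2: -29 dBFS is 5 dB over -34 dBFS; at 8:1 that becomes 0.625 dB over, giving -33.375 dBFS; +8 dB make-up → -25.375 dBFS.
Stage 3: -25.375 dBFS is 0.625 dB over -26 dBFS; at 5:1 that becomes 0.125 dB over, giving -25.875 dBFS.

-25.875 dBFS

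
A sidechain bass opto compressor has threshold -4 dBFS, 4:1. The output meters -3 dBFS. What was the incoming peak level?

0 dBFS

Post-compression overshoot = -3 − (-4) = 1 dB.
Input overshoot = R × output overshoot = 4 dB → input = -4 + 4 = 0 dBFS.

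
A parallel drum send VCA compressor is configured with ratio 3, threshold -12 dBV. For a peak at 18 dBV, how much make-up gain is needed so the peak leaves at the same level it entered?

20 dB

The peak compresses to -12 + 30/3 = -2 dBV.
To reach 18 dBV requires 18 − (-2) = 20 dB of make-up.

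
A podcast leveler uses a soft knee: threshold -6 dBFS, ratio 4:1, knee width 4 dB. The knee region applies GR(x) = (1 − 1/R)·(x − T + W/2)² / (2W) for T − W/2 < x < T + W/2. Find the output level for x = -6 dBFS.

-6.375 dBFS

x − T + W/2 = -6 − (-6) + 2 = 2.
GR = (1 − 1/4) × 2² / 8 = 0.75 × 4 / 8 = 0.375 dB.
Output = -6 − 0.375 = -6.375 dBFS.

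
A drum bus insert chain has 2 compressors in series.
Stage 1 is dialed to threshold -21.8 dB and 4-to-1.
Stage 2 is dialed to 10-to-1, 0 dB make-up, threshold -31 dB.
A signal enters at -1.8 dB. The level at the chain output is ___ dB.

-29.58 dB

Stage 1: 20 dB above -21.8 dB, reduced 4:1 to 5 dB above → -16.8 dB.
Stage 2: 14.2 dB above -31 dB, reduced 10:1 to 1.42 dB above → -29.58 dB.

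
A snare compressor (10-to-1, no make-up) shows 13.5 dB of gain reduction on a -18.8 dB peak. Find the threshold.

Gain reduction = -18.8 − (-32.3) = 13.5 dB; output overshoot = GR / (R − 1) = 13.5 / 9 = 1.5 dB.
Threshold = output − output overshoot = -32.3 − 1.5 = -33.8 dB.

-33.8 dB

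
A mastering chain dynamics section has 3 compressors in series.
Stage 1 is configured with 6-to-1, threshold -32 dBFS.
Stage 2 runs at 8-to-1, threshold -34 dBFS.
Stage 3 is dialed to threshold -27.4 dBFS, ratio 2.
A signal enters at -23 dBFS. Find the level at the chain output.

-33.5625 dBFS

Stage 1: -23 dBFS is 9 dB over -32 dBFS; at 6:1 that becomes 1.5 dB over, giving -30.5 dBFS.
Stage 2: 3.5 dB above -34 dBFS, reduced 8:1 to 0.4375 dB above → -33.5625 dBFS.
Stage 3: -33.5625 dBFS is at or below the -27.4 dBFS threshold — no compression; output -33.5625 dBFS.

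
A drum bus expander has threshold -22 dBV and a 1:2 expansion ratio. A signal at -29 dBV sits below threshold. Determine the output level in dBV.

Below threshold, a 1:2 expander applies gain = (2−1)×(T − x) of attenuation.
(2−1) × 7 = 7 dB, so output = -29 − 7 = -36 dBV.

-36 dBV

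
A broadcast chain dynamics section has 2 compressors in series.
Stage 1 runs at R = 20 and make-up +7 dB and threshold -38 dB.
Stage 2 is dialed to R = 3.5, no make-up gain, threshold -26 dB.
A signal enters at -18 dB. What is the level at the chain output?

Stage 1: overshoot 20 dB → 20/20 = 1 dB → -37 dB; +7 dB make-up → -30 dB.
Stage 2: -30 dB ≤ -26 dB, so stage 2 doesn't engage; output -30 dB.

-30 dB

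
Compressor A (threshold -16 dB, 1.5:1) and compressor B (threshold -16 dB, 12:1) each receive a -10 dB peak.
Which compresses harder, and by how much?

A: 6 dB over, compressed to 4 dB over, so 2 dB of GR.
B: 6 dB over, compressed to 0.5 dB over, so 5.5 dB of GR.
B reduces 3.5 dB more.

B, by 3.5 dB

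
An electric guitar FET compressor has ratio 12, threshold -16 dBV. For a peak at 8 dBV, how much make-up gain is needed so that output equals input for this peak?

22 dB

The peak compresses to -16 + 24/12 = -14 dBV.
To reach 8 dBV requires 8 − (-14) = 22 dB of make-up.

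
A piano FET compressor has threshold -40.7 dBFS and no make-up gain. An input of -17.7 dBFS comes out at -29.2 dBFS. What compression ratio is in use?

Input overshoot = -17.7 − (-40.7) = 23 dB; output overshoot = -29.2 − (-40.7) = 11.5 dB.
Ratio = 23 / 11.5 = 2.

2:1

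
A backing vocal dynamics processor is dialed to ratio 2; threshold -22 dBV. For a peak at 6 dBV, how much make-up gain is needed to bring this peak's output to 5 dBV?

Overshoot 28 dB → 28/2 = 14 dB after compression, so the compressed level is -22 + 14 = -8 dBV.
Make-up = target − compressed = 5 − (-8) = 13 dB.

13 dB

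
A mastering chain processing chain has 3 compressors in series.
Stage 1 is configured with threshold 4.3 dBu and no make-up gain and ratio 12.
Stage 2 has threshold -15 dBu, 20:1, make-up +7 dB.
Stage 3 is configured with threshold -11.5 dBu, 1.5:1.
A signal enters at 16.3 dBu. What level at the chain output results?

Stage 1: 12 dB above 4.3 dBu, reduced 12:1 to 1 dB above → 5.3 dBu.
Stage 2: overshoot 20.3 dB → 20.3/20 = 1.015 dB → -13.985 dBu; +7 dB make-up → -6.985 dBu.
Stage 3: -6.985 dBu is 4.515 dB over -11.5 dBu; at 1.5:1 that becomes 3.01 dB over, giving -8.49 dBu.

-8.49 dBu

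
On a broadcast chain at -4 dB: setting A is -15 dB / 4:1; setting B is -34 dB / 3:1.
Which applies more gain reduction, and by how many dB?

A: 11 dB over, compressed to 2.75 dB over, so 8.25 dB of GR.
B: 30 dB over, compressed to 10 dB over, so 20 dB of GR.
B applies 11.75 dB more gain reduction.

B, by 11.75 dB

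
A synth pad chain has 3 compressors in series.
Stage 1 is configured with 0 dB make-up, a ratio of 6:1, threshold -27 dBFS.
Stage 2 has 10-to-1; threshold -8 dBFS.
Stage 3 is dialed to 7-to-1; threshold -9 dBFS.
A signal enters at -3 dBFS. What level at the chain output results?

-23 dBFS

Stage 1: 24 dB above -27 dBFS, reduced 6:1 to 4 dB above → -23 dBFS.
Stage 2: -23 dBFS is at or below the -8 dBFS threshold — no compression; output -23 dBFS.
Stage 3: -23 dBFS is at or below the -9 dBFS threshold — no compression; output -23 dBFS.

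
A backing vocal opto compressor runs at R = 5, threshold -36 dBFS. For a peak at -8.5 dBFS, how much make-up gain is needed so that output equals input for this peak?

22 dB

Without make-up, output = threshold + overshoot/5 = -36 + 5.5 = -30.5 dBFS.
Gap to target: 22 dB.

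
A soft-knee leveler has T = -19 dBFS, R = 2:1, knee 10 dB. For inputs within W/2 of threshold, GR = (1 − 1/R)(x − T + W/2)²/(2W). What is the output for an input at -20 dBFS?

x − T + W/2 = -20 − (-19) + 5 = 4.
GR = (1 − 1/2) × 4² / 20 = 0.5 × 16 / 20 = 0.4 dB.
Output = -20 − 0.4 = -20.4 dBFS.

-20.4 dBFS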